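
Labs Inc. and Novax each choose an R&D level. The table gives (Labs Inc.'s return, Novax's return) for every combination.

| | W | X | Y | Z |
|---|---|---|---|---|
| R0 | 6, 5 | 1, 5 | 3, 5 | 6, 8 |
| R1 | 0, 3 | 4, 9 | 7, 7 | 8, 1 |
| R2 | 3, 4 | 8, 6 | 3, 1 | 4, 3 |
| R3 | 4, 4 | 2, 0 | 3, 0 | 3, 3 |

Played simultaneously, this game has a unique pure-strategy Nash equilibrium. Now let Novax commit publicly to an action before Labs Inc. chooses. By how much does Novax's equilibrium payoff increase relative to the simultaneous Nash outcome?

1

Solve by backward induction (Novax leads).
- W: Labs Inc. compares 6, 0, 3, 4 and picks R0; Novax would get 5.
- X: Labs Inc. compares 1, 4, 8, 2 and picks R2; Novax would get 6.
- Y: Labs Inc. compares 3, 7, 3, 3 and picks R1; Novax would get 7.
- Z: Labs Inc. compares 6, 8, 4, 3 and picks R1; Novax would get 1.
Novax's induced payoffs are 5, 6, 7, 1, so Novax commits to Y. Subgame-perfect outcome: (R1, Y) with payoffs (7, 7).
For the simultaneous game, intersect best replies.
Labs Inc.'s best replies: W→R0; X→R2; Y→R1; Z→R1.
Novax's best replies: R0→Z; R1→X; R2→X; R3→W.
Only (R2, X) has each player best-responding; Nash payoffs (8, 6).
Novax's commitment gain: 7 − 6 = 1.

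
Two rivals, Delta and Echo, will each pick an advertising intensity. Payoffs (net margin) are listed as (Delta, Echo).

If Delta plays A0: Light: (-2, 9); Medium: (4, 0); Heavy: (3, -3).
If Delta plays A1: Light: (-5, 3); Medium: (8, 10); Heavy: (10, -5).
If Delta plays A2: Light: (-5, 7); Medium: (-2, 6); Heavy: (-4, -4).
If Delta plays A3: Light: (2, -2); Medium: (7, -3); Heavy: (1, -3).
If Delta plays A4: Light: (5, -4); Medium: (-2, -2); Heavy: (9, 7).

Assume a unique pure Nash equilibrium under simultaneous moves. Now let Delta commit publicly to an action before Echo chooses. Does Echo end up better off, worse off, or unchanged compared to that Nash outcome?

worse off

Work backward from Echo's decision.
- A0: BR = Light, leader payoff -2.
- A1: BR = Medium, leader payoff 8.
- A2: BR = Light, leader payoff -5.
- A3: BR = Light, leader payoff 2.
- A4: BR = Heavy, leader payoff 9.
Maximizing over -2, 8, -5, 2, 9, Delta chooses A4. Subgame-perfect outcome: (A4, Heavy) with payoffs (9, 7).
For the simultaneous game, intersect best replies.
Delta's best replies: Light→A4; Medium→A1; Heavy→A1.
Echo's best replies: A0→Light; A1→Medium; A2→Light; A3→Light; A4→Heavy.
Only (A1, Medium) has each player best-responding; Nash payoffs (8, 10).
Echo earns 7 sequentially versus 10 at the Nash outcome: worse off.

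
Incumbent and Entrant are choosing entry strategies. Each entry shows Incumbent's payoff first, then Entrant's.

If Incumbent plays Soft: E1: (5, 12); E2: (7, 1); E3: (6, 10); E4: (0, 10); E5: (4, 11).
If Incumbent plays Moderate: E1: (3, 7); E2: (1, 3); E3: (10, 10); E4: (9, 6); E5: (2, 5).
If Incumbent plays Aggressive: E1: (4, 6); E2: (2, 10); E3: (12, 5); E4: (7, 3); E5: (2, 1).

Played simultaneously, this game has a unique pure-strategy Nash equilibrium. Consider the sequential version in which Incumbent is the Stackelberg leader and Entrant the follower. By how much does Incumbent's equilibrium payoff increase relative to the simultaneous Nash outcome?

5

Work backward from Entrant's decision.
- Soft → Entrant plays E1 (best of 12, 1, 10, 10, 11); Incumbent gets 5.
- Moderate → Entrant plays E3 (best of 7, 3, 10, 6, 5); Incumbent gets 10.
- Aggressive → Entrant plays E2 (best of 6, 10, 5, 3, 1); Incumbent gets 2.
Among 5, 10, 2, the best is 10 at Moderate. Subgame-perfect outcome: (Moderate, E3) with payoffs (10, 10).
For the simultaneous game, intersect best replies.
Incumbent's best replies: E1→Soft; E2→Soft; E3→Aggressive; E4→Moderate; E5→Soft.
Entrant's best replies: Soft→E1; Moderate→E3; Aggressive→E2.
Only (Soft, E1) has each player best-responding; Nash payoffs (5, 12).
Incumbent's commitment gain: 10 − 5 = 5.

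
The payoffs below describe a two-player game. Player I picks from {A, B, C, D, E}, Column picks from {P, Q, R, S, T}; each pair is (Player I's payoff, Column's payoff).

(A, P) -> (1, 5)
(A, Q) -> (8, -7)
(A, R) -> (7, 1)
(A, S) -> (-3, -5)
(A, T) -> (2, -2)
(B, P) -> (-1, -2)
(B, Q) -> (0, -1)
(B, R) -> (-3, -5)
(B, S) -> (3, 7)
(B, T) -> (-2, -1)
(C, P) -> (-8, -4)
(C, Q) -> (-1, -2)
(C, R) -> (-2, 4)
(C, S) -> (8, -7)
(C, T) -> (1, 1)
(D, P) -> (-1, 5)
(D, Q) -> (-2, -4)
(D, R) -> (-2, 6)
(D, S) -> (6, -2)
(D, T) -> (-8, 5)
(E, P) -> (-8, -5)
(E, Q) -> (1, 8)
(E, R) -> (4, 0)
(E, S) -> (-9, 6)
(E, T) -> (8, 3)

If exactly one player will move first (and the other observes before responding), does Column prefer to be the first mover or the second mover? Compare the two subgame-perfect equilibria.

second

If Player I leads: Column's best replies are A→P, B→S, C→R, D→R, E→Q; Player I's induced payoffs 1, 3, -2, -2, 1; outcome (B, S), payoffs (3, 7).
If Column leads: Player I's best replies are P→A, Q→A, R→A, S→C, T→E; Column's induced payoffs 5, -7, 1, -7, 3; outcome (A, P), payoffs (1, 5).
Column gets 5 moving first and 7 moving second, so Column prefers to move second.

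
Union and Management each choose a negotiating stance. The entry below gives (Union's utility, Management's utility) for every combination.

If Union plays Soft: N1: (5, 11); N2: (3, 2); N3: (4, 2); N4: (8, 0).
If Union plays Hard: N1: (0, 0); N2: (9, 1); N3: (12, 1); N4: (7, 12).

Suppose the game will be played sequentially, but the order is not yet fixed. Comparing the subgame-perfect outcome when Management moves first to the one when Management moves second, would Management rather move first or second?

If Union leads: Management's best replies are Soft→N1, Hard→N4; Union's induced payoffs 5, 7; outcome (Hard, N4), payoffs (7, 12).
If Management leads: Union's best replies are N1→Soft, N2→Hard, N3→Hard, N4→Soft; Management's induced payoffs 11, 1, 1, 0; outcome (Soft, N1), payoffs (5, 11).
Management gets 11 moving first and 12 moving second, so Management prefers to move second.

second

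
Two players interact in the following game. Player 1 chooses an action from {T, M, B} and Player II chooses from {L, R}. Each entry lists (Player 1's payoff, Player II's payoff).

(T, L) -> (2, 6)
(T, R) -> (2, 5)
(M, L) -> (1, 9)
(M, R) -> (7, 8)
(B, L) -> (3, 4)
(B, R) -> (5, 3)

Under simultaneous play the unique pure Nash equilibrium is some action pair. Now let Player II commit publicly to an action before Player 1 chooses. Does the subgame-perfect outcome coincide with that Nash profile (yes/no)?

no

Work backward from Player 1's decision.
- L: BR = B, leader payoff 4.
- R: BR = M, leader payoff 8.
Player II's induced payoffs are 4, 8, so Player II commits to R. Subgame-perfect outcome: (M, R) with payoffs (7, 8).
Now find the simultaneous Nash equilibrium.
Player 1's best replies: L→B; R→M.
Player II's best replies: T→L; M→L; B→L.
Only (B, L) has each player best-responding; Nash payoffs (3, 4).
Sequential outcome (M, R) differs from the Nash profile (B, L).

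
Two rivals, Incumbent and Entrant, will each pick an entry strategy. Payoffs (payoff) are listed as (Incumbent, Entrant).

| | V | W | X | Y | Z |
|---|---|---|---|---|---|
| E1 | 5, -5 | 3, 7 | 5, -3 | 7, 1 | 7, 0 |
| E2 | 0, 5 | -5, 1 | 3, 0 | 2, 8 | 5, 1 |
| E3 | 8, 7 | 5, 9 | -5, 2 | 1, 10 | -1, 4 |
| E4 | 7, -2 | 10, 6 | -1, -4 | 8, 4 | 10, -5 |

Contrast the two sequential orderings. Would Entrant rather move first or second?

first

If Incumbent leads: Entrant's best replies are E1→W, E2→Y, E3→Y, E4→W; Incumbent's induced payoffs 3, 2, 1, 10; outcome (E4, W), payoffs (10, 6).
If Entrant leads: Incumbent's best replies are V→E3, W→E4, X→E1, Y→E4, Z→E4; Entrant's induced payoffs 7, 6, -3, 4, -5; outcome (E3, V), payoffs (8, 7).
Entrant gets 7 moving first and 6 moving second, so Entrant prefers to move first.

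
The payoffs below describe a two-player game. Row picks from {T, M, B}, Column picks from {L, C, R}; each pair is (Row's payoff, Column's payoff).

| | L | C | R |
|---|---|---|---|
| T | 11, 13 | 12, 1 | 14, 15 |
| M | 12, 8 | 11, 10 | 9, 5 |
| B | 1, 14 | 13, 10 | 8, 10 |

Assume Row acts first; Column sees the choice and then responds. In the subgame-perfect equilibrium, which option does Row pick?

Solve by backward induction (Row leads).
- T: Column compares 13, 1, 15 and picks R; Row would get 14.
- M: Column compares 8, 10, 5 and picks C; Row would get 11.
- B: Column compares 14, 10, 10 and picks L; Row would get 1.
Among 14, 11, 1, the best is 14 at T. Subgame-perfect outcome: (T, R) with payoffs (14, 15).

T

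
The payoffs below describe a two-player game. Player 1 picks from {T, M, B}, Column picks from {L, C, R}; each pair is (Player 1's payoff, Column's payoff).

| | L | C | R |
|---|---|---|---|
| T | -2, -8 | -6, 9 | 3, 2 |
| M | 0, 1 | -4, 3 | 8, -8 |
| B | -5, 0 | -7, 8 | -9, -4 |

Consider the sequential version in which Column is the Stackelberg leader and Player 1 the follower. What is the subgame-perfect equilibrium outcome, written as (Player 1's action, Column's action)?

(M, C)

Solve by backward induction (Column leads).
- L → Player 1 plays M (best of -2, 0, -5); Column gets 1.
- C → Player 1 plays M (best of -6, -4, -7); Column gets 3.
- R → Player 1 plays M (best of 3, 8, -9); Column gets -8.
Maximizing over 1, 3, -8, Column chooses C. Subgame-perfect outcome: (M, C) with payoffs (-4, 3).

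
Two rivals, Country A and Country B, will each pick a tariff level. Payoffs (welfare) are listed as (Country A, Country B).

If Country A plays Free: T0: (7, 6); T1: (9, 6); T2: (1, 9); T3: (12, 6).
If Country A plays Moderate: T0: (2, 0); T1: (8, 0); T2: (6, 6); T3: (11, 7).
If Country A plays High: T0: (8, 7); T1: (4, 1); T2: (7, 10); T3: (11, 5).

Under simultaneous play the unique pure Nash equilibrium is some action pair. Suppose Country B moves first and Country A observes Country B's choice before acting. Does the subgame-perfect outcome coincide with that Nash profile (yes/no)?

Country A best-responds to each possible Country B move:
- T0 → Country A plays High (best of 7, 2, 8); Country B gets 7.
- T1 → Country A plays Free (best of 9, 8, 4); Country B gets 6.
- T2 → Country A plays High (best of 1, 6, 7); Country B gets 10.
- T3 → Country A plays Free (best of 12, 11, 11); Country B gets 6.
Among 7, 6, 10, 6, the best is 10 at T2. Subgame-perfect outcome: (High, T2) with payoffs (7, 10).
Now find the simultaneous Nash equilibrium.
Country A's best replies: T0→High; T1→Free; T2→High; T3→Free.
Country B's best replies: Free→T2; Moderate→T3; High→T2.
Only (High, T2) has each player best-responding; Nash payoffs (7, 10).
Sequential outcome (High, T2) coincides with the Nash profile (High, T2).

yes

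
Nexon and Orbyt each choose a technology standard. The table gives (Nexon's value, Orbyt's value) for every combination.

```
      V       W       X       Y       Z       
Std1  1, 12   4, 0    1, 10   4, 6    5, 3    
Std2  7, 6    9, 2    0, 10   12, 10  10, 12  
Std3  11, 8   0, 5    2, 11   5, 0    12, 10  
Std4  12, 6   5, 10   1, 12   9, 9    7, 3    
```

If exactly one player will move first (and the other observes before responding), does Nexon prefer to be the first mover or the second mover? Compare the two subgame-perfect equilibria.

first

If Nexon leads: Orbyt's best replies are Std1→V, Std2→Z, Std3→X, Std4→X; Nexon's induced payoffs 1, 10, 2, 1; outcome (Std2, Z), payoffs (10, 12).
If Orbyt leads: Nexon's best replies are V→Std4, W→Std2, X→Std3, Y→Std2, Z→Std3; Orbyt's induced payoffs 6, 2, 11, 10, 10; outcome (Std3, X), payoffs (2, 11).
Nexon gets 10 moving first and 2 moving second, so Nexon prefers to move first.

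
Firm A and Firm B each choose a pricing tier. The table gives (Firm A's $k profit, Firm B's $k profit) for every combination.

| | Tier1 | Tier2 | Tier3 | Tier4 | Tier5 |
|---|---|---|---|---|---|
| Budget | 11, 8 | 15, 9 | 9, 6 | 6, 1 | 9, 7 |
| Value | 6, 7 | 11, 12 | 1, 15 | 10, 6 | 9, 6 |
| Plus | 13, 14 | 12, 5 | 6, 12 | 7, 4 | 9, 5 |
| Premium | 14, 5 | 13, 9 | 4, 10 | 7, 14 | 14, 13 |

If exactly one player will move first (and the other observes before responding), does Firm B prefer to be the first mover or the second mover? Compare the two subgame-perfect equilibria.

If Firm A leads: Firm B's best replies are Budget→Tier2, Value→Tier3, Plus→Tier1, Premium→Tier4; Firm A's induced payoffs 15, 1, 13, 7; outcome (Budget, Tier2), payoffs (15, 9).
If Firm B leads: Firm A's best replies are Tier1→Premium, Tier2→Budget, Tier3→Budget, Tier4→Value, Tier5→Premium; Firm B's induced payoffs 5, 9, 6, 6, 13; outcome (Premium, Tier5), payoffs (14, 13).
Firm B gets 13 moving first and 9 moving second, so Firm B prefers to move first.

first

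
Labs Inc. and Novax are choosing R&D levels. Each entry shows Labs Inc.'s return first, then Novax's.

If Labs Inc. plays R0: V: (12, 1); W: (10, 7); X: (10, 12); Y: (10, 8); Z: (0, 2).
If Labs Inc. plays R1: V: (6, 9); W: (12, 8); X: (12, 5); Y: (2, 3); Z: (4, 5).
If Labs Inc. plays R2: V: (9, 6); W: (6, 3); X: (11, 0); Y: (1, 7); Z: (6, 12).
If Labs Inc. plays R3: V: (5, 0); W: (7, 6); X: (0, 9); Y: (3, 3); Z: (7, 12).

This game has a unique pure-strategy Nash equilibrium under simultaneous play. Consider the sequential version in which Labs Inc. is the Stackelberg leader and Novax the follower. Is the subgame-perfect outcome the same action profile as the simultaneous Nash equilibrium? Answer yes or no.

Work backward from Novax's decision.
- R0: BR = X, leader payoff 10.
- R1: BR = V, leader payoff 6.
- R2: BR = Z, leader payoff 6.
- R3: BR = Z, leader payoff 7.
Maximizing over 10, 6, 6, 7, Labs Inc. chooses R0. Subgame-perfect outcome: (R0, X) with payoffs (10, 12).
For the simultaneous game, intersect best replies.
Labs Inc.'s best replies: V→R0; W→R1; X→R1; Y→R0; Z→R3.
Novax's best replies: R0→X; R1→V; R2→Z; R3→Z.
The unique mutual best reply is (R3, Z), giving (7, 12).
Sequential outcome (R0, X) differs from the Nash profile (R3, Z).

no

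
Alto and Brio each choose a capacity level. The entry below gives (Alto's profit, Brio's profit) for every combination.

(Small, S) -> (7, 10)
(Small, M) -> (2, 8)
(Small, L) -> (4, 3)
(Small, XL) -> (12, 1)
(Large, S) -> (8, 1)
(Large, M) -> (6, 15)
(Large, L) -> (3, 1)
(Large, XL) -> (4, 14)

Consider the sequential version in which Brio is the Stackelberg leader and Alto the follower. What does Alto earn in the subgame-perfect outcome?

Solve by backward induction (Brio leads).
- S: Alto compares 7, 8 and picks Large; Brio would get 1.
- M: Alto compares 2, 6 and picks Large; Brio would get 15.
- L: Alto compares 4, 3 and picks Small; Brio would get 3.
- XL: Alto compares 12, 4 and picks Small; Brio would get 1.
Maximizing over 1, 15, 3, 1, Brio chooses M. Subgame-perfect outcome: (Large, M) with payoffs (6, 15).

6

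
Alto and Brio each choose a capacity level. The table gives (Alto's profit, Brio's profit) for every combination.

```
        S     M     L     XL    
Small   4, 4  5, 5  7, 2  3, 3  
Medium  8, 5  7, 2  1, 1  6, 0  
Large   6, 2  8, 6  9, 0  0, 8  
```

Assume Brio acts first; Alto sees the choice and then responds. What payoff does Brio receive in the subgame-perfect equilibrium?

Work backward from Alto's decision.
- S → Alto plays Medium (best of 4, 8, 6); Brio gets 5.
- M → Alto plays Large (best of 5, 7, 8); Brio gets 6.
- L → Alto plays Large (best of 7, 1, 9); Brio gets 0.
- XL → Alto plays Medium (best of 3, 6, 0); Brio gets 0.
Among 5, 6, 0, 0, the best is 6 at M. Subgame-perfect outcome: (Large, M) with payoffs (8, 6).

6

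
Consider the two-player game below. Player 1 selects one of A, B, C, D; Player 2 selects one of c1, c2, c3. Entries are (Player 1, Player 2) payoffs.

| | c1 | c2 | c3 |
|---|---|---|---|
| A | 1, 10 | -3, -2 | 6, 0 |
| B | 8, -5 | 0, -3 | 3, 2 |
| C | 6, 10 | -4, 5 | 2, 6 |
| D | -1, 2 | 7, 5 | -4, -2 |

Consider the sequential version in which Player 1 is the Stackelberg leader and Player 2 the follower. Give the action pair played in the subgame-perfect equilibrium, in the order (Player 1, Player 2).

(D, c2)

Solve by backward induction (Player 1 leads).
- A: BR = c1, leader payoff 1.
- B: BR = c3, leader payoff 3.
- C: BR = c1, leader payoff 6.
- D: BR = c2, leader payoff 7.
Player 1's induced payoffs are 1, 3, 6, 7, so Player 1 commits to D. Subgame-perfect outcome: (D, c2) with payoffs (7, 5).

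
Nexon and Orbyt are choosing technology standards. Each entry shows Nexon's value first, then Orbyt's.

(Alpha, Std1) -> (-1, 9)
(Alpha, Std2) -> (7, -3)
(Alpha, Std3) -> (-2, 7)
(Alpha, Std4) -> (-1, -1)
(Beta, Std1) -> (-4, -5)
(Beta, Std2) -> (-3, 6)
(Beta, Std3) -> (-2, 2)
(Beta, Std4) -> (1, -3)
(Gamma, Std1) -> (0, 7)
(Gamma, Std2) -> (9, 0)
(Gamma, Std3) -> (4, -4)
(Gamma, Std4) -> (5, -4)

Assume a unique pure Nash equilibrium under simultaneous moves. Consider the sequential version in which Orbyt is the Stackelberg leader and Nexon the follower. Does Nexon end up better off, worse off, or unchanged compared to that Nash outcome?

unchanged

Backward induction with Orbyt moving first.
- Std1: BR = Gamma, leader payoff 7.
- Std2: BR = Gamma, leader payoff 0.
- Std3: BR = Gamma, leader payoff -4.
- Std4: BR = Gamma, leader payoff -4.
Orbyt's induced payoffs are 7, 0, -4, -4, so Orbyt commits to Std1. Subgame-perfect outcome: (Gamma, Std1) with payoffs (0, 7).
Now find the simultaneous Nash equilibrium.
Nexon's best replies: Std1→Gamma; Std2→Gamma; Std3→Gamma; Std4→Gamma.
Orbyt's best replies: Alpha→Std1; Beta→Std2; Gamma→Std1.
Only (Gamma, Std1) has each player best-responding; Nash payoffs (0, 7).
Nexon earns 0 sequentially versus 0 at the Nash outcome: unchanged.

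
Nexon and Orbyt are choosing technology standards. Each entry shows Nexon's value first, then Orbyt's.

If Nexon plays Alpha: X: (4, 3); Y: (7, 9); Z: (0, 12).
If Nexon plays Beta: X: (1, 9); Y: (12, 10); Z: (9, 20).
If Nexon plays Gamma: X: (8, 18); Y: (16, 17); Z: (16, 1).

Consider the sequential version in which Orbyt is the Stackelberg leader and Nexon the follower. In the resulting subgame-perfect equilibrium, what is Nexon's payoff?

8

Solve by backward induction (Orbyt leads).
- X → Nexon plays Gamma (best of 4, 1, 8); Orbyt gets 18.
- Y → Nexon plays Gamma (best of 7, 12, 16); Orbyt gets 17.
- Z → Nexon plays Gamma (best of 0, 9, 16); Orbyt gets 1.
Among 18, 17, 1, the best is 18 at X. Subgame-perfect outcome: (Gamma, X) with payoffs (8, 18).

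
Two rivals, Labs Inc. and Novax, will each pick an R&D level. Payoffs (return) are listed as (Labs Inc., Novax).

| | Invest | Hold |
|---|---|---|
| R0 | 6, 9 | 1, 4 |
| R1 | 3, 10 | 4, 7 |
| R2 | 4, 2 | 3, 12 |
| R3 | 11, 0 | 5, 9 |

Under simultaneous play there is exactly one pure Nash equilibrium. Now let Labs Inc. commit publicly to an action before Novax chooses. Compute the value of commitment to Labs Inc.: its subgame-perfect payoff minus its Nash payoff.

Solve by backward induction (Labs Inc. leads).
- R0: Novax compares 9, 4 and picks Invest; Labs Inc. would get 6.
- R1: Novax compares 10, 7 and picks Invest; Labs Inc. would get 3.
- R2: Novax compares 2, 12 and picks Hold; Labs Inc. would get 3.
- R3: Novax compares 0, 9 and picks Hold; Labs Inc. would get 5.
Labs Inc.'s induced payoffs are 6, 3, 3, 5, so Labs Inc. commits to R0. Subgame-perfect outcome: (R0, Invest) with payoffs (6, 9).
Now find the simultaneous Nash equilibrium.
Labs Inc.'s best replies: Invest→R3; Hold→R3.
Novax's best replies: R0→Invest; R1→Invest; R2→Hold; R3→Hold.
Only (R3, Hold) has each player best-responding; Nash payoffs (5, 9).
Labs Inc.'s commitment gain: 6 − 5 = 1.

1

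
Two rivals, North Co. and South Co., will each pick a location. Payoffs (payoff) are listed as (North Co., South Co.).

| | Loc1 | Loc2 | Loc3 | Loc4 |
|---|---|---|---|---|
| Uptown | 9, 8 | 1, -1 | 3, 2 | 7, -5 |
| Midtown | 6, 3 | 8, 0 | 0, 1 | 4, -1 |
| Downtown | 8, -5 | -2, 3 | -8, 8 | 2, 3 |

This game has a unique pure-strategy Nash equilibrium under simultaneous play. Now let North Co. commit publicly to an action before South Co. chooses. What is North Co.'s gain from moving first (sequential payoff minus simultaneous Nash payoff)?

South Co. best-responds to each possible North Co. move:
- Uptown: BR = Loc1, leader payoff 9.
- Midtown: BR = Loc1, leader payoff 6.
- Downtown: BR = Loc3, leader payoff -8.
North Co.'s induced payoffs are 9, 6, -8, so North Co. commits to Uptown. Subgame-perfect outcome: (Uptown, Loc1) with payoffs (9, 8).
For the simultaneous game, intersect best replies.
North Co.'s best replies: Loc1→Uptown; Loc2→Midtown; Loc3→Uptown; Loc4→Uptown.
South Co.'s best replies: Uptown→Loc1; Midtown→Loc1; Downtown→Loc3.
Only (Uptown, Loc1) has each player best-responding; Nash payoffs (9, 8).
North Co.'s commitment gain: 9 − 9 = 0.

0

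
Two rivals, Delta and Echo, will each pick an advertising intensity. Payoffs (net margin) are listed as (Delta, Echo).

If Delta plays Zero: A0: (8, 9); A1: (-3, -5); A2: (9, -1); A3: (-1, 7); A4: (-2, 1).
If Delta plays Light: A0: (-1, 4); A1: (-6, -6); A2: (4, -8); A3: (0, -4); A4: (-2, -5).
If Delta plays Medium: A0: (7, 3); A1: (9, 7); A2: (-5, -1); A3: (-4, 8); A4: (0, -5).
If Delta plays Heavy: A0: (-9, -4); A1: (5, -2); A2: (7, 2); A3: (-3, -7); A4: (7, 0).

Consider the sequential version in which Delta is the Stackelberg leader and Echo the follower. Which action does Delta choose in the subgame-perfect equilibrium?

Zero

Solve by backward induction (Delta leads).
- Zero: BR = A0, leader payoff 8.
- Light: BR = A0, leader payoff -1.
- Medium: BR = A3, leader payoff -4.
- Heavy: BR = A2, leader payoff 7.
Among 8, -1, -4, 7, the best is 8 at Zero. Subgame-perfect outcome: (Zero, A0) with payoffs (8, 9).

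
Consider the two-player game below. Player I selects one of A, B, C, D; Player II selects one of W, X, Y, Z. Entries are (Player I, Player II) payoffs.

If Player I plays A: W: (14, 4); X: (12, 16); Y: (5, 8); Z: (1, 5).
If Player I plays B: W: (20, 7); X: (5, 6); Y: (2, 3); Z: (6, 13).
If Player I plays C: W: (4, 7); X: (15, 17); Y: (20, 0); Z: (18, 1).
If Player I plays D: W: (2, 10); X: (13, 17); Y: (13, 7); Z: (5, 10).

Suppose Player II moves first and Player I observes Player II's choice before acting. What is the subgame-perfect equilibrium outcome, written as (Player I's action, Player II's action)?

(C, X)

Solve by backward induction (Player II leads).
- W → Player I plays B (best of 14, 20, 4, 2); Player II gets 7.
- X → Player I plays C (best of 12, 5, 15, 13); Player II gets 17.
- Y → Player I plays C (best of 5, 2, 20, 13); Player II gets 0.
- Z → Player I plays C (best of 1, 6, 18, 5); Player II gets 1.
Player II's induced payoffs are 7, 17, 0, 1, so Player II commits to X. Subgame-perfect outcome: (C, X) with payoffs (15, 17).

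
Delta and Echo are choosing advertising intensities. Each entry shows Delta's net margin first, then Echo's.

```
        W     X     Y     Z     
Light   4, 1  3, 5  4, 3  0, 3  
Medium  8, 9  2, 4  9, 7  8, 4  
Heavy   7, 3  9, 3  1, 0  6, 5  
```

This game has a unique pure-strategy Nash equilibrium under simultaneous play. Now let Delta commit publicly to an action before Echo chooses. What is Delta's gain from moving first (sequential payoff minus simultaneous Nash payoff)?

0

Work backward from Echo's decision.
- Light → Echo plays X (best of 1, 5, 3, 3); Delta gets 3.
- Medium → Echo plays W (best of 9, 4, 7, 4); Delta gets 8.
- Heavy → Echo plays Z (best of 3, 3, 0, 5); Delta gets 6.
Among 3, 8, 6, the best is 8 at Medium. Subgame-perfect outcome: (Medium, W) with payoffs (8, 9).
Under simultaneous play:
Delta's best replies: W→Medium; X→Heavy; Y→Medium; Z→Medium.
Echo's best replies: Light→X; Medium→W; Heavy→Z.
The unique mutual best reply is (Medium, W), giving (8, 9).
Delta's commitment gain: 8 − 8 = 0.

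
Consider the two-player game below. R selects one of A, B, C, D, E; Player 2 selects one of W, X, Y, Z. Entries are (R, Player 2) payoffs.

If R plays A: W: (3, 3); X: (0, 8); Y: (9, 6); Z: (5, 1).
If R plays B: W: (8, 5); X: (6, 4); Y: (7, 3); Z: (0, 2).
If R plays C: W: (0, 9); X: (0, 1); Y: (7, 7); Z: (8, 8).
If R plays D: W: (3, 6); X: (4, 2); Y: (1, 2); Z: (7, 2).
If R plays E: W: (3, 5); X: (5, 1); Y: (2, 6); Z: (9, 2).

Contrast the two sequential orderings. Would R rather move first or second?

second

If R leads: Player 2's best replies are A→X, B→W, C→W, D→W, E→Y; R's induced payoffs 0, 8, 0, 3, 2; outcome (B, W), payoffs (8, 5).
If Player 2 leads: R's best replies are W→B, X→B, Y→A, Z→E; Player 2's induced payoffs 5, 4, 6, 2; outcome (A, Y), payoffs (9, 6).
R gets 8 moving first and 9 moving second, so R prefers to move second.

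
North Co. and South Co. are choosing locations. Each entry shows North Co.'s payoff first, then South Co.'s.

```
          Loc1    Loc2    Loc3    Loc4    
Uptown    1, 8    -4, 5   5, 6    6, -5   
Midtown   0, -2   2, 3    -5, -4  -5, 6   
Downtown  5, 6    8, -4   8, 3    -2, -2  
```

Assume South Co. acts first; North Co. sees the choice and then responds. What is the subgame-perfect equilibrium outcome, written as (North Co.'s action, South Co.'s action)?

(Downtown, Loc1)

Backward induction with South Co. moving first.
- Loc1: BR = Downtown, leader payoff 6.
- Loc2: BR = Downtown, leader payoff -4.
- Loc3: BR = Downtown, leader payoff 3.
- Loc4: BR = Uptown, leader payoff -5.
South Co.'s induced payoffs are 6, -4, 3, -5, so South Co. commits to Loc1. Subgame-perfect outcome: (Downtown, Loc1) with payoffs (5, 6).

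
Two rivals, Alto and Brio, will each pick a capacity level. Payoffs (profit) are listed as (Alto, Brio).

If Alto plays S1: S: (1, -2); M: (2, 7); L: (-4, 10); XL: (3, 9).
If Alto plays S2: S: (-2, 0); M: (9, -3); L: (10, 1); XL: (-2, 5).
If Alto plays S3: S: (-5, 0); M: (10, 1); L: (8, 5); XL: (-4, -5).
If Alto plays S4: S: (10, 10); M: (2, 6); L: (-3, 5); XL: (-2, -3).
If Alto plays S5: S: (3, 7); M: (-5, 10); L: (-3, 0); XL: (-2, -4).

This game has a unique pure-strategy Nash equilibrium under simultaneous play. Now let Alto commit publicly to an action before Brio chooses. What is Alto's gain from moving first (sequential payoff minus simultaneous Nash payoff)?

Solve by backward induction (Alto leads).
- S1: BR = L, leader payoff -4.
- S2: BR = XL, leader payoff -2.
- S3: BR = L, leader payoff 8.
- S4: BR = S, leader payoff 10.
- S5: BR = M, leader payoff -5.
Alto's induced payoffs are -4, -2, 8, 10, -5, so Alto commits to S4. Subgame-perfect outcome: (S4, S) with payoffs (10, 10).
For the simultaneous game, intersect best replies.
Alto's best replies: S→S4; M→S3; L→S2; XL→S1.
Brio's best replies: S1→L; S2→XL; S3→L; S4→S; S5→M.
Only (S4, S) has each player best-responding; Nash payoffs (10, 10).
Alto's commitment gain: 10 − 10 = 0.

0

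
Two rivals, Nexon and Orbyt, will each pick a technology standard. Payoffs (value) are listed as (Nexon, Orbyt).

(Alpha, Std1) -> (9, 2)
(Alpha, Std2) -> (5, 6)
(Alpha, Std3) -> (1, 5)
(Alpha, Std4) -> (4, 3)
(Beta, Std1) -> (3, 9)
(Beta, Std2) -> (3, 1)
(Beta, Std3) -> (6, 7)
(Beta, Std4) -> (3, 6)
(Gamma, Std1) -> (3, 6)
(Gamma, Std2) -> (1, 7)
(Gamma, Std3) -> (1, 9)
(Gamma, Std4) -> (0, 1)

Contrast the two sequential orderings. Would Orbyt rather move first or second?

If Nexon leads: Orbyt's best replies are Alpha→Std2, Beta→Std1, Gamma→Std3; Nexon's induced payoffs 5, 3, 1; outcome (Alpha, Std2), payoffs (5, 6).
If Orbyt leads: Nexon's best replies are Std1→Alpha, Std2→Alpha, Std3→Beta, Std4→Alpha; Orbyt's induced payoffs 2, 6, 7, 3; outcome (Beta, Std3), payoffs (6, 7).
Orbyt gets 7 moving first and 6 moving second, so Orbyt prefers to move first.

first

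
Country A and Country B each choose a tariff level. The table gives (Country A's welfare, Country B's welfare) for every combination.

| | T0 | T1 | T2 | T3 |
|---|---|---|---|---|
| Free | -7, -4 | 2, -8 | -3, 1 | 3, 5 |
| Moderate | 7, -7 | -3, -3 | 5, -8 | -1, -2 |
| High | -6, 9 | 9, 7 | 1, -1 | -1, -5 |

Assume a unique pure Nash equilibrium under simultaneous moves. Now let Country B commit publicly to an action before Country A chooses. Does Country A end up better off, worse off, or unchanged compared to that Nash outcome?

better off

Backward induction with Country B moving first.
- T0: BR = Moderate, leader payoff -7.
- T1: BR = High, leader payoff 7.
- T2: BR = Moderate, leader payoff -8.
- T3: BR = Free, leader payoff 5.
Among -7, 7, -8, 5, the best is 7 at T1. Subgame-perfect outcome: (High, T1) with payoffs (9, 7).
For the simultaneous game, intersect best replies.
Country A's best replies: T0→Moderate; T1→High; T2→Moderate; T3→Free.
Country B's best replies: Free→T3; Moderate→T3; High→T0.
Only (Free, T3) has each player best-responding; Nash payoffs (3, 5).
Country A earns 9 sequentially versus 3 at the Nash outcome: better off.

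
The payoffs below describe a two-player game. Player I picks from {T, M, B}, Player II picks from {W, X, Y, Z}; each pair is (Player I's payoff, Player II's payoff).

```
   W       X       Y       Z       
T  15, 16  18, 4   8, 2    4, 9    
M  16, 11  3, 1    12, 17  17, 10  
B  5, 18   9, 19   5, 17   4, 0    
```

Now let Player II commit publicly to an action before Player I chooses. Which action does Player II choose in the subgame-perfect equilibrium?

Y

Solve by backward induction (Player II leads).
- W: Player I compares 15, 16, 5 and picks M; Player II would get 11.
- X: Player I compares 18, 3, 9 and picks T; Player II would get 4.
- Y: Player I compares 8, 12, 5 and picks M; Player II would get 17.
- Z: Player I compares 4, 17, 4 and picks M; Player II would get 10.
Among 11, 4, 17, 10, the best is 17 at Y. Subgame-perfect outcome: (M, Y) with payoffs (12, 17).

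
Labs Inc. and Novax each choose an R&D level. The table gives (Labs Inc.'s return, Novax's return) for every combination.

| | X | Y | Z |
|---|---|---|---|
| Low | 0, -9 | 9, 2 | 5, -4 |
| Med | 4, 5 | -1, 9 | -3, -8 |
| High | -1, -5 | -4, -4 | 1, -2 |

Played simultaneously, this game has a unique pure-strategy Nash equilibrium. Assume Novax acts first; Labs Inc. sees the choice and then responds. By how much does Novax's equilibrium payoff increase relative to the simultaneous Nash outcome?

Work backward from Labs Inc.'s decision.
- X → Labs Inc. plays Med (best of 0, 4, -1); Novax gets 5.
- Y → Labs Inc. plays Low (best of 9, -1, -4); Novax gets 2.
- Z → Labs Inc. plays Low (best of 5, -3, 1); Novax gets -4.
Among 5, 2, -4, the best is 5 at X. Subgame-perfect outcome: (Med, X) with payoffs (4, 5).
For the simultaneous game, intersect best replies.
Labs Inc.'s best replies: X→Med; Y→Low; Z→Low.
Novax's best replies: Low→Y; Med→Y; High→Z.
The unique mutual best reply is (Low, Y), giving (9, 2).
Novax's commitment gain: 5 − 2 = 3.

3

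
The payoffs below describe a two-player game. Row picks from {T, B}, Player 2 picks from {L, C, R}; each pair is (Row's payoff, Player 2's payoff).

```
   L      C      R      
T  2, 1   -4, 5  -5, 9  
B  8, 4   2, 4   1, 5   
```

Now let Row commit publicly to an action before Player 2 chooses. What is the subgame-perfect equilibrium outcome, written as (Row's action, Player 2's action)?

Backward induction with Row moving first.
- T: Player 2 compares 1, 5, 9 and picks R; Row would get -5.
- B: Player 2 compares 4, 4, 5 and picks R; Row would get 1.
Among -5, 1, the best is 1 at B. Subgame-perfect outcome: (B, R) with payoffs (1, 5).

(B, R)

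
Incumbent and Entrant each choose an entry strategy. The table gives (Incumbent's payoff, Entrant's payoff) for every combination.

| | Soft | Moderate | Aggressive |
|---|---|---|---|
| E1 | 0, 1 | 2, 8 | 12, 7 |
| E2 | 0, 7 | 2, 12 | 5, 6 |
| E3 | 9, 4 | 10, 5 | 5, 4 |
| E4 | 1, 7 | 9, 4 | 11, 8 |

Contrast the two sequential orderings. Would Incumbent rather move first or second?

If Incumbent leads: Entrant's best replies are E1→Moderate, E2→Moderate, E3→Moderate, E4→Aggressive; Incumbent's induced payoffs 2, 2, 10, 11; outcome (E4, Aggressive), payoffs (11, 8).
If Entrant leads: Incumbent's best replies are Soft→E3, Moderate→E3, Aggressive→E1; Entrant's induced payoffs 4, 5, 7; outcome (E1, Aggressive), payoffs (12, 7).
Incumbent gets 11 moving first and 12 moving second, so Incumbent prefers to move second.

second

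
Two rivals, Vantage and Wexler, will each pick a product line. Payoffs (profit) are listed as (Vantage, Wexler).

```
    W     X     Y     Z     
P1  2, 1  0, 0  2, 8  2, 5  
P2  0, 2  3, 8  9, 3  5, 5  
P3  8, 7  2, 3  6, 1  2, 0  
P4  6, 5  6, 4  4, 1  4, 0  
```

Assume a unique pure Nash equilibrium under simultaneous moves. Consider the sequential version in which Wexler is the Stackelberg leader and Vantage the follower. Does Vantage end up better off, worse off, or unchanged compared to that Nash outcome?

unchanged

Backward induction with Wexler moving first.
- W → Vantage plays P3 (best of 2, 0, 8, 6); Wexler gets 7.
- X → Vantage plays P4 (best of 0, 3, 2, 6); Wexler gets 4.
- Y → Vantage plays P2 (best of 2, 9, 6, 4); Wexler gets 3.
- Z → Vantage plays P2 (best of 2, 5, 2, 4); Wexler gets 5.
Among 7, 4, 3, 5, the best is 7 at W. Subgame-perfect outcome: (P3, W) with payoffs (8, 7).
Under simultaneous play:
Vantage's best replies: W→P3; X→P4; Y→P2; Z→P2.
Wexler's best replies: P1→Y; P2→X; P3→W; P4→W.
The unique mutual best reply is (P3, W), giving (8, 7).
Vantage earns 8 sequentially versus 8 at the Nash outcome: unchanged.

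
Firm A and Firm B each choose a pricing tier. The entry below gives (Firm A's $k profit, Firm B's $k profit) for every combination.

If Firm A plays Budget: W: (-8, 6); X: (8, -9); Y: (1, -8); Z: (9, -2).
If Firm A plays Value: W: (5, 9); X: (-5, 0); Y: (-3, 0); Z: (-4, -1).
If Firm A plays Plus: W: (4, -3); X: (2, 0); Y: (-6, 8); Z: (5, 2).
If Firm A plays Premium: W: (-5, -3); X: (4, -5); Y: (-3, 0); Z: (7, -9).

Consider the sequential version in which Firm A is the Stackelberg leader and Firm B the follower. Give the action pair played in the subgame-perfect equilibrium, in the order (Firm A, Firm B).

(Value, W)

Solve by backward induction (Firm A leads).
- Budget: Firm B compares 6, -9, -8, -2 and picks W; Firm A would get -8.
- Value: Firm B compares 9, 0, 0, -1 and picks W; Firm A would get 5.
- Plus: Firm B compares -3, 0, 8, 2 and picks Y; Firm A would get -6.
- Premium: Firm B compares -3, -5, 0, -9 and picks Y; Firm A would get -3.
Maximizing over -8, 5, -6, -3, Firm A chooses Value. Subgame-perfect outcome: (Value, W) with payoffs (5, 9).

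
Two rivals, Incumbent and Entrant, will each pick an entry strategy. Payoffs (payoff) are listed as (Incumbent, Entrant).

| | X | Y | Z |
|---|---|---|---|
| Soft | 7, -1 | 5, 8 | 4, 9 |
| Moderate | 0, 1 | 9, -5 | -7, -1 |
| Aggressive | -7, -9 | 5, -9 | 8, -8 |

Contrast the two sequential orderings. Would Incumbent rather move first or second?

first

If Incumbent leads: Entrant's best replies are Soft→Z, Moderate→X, Aggressive→Z; Incumbent's induced payoffs 4, 0, 8; outcome (Aggressive, Z), payoffs (8, -8).
If Entrant leads: Incumbent's best replies are X→Soft, Y→Moderate, Z→Aggressive; Entrant's induced payoffs -1, -5, -8; outcome (Soft, X), payoffs (7, -1).
Incumbent gets 8 moving first and 7 moving second, so Incumbent prefers to move first.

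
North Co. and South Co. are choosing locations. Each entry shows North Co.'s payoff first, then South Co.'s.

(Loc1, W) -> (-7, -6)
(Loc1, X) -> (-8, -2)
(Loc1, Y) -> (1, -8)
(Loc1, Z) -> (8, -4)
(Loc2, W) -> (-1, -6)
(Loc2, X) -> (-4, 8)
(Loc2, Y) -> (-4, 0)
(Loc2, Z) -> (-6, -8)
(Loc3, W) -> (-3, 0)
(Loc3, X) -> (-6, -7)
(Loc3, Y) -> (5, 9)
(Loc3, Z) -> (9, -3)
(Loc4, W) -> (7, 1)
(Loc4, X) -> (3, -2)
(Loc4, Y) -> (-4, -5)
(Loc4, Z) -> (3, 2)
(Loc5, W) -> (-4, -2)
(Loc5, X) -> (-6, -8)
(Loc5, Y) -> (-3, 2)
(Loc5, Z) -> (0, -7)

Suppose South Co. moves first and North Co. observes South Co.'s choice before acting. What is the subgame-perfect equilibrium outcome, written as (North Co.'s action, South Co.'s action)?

(Loc3, Y)

Backward induction with South Co. moving first.
- W → North Co. plays Loc4 (best of -7, -1, -3, 7, -4); South Co. gets 1.
- X → North Co. plays Loc4 (best of -8, -4, -6, 3, -6); South Co. gets -2.
- Y → North Co. plays Loc3 (best of 1, -4, 5, -4, -3); South Co. gets 9.
- Z → North Co. plays Loc3 (best of 8, -6, 9, 3, 0); South Co. gets -3.
South Co.'s induced payoffs are 1, -2, 9, -3, so South Co. commits to Y. Subgame-perfect outcome: (Loc3, Y) with payoffs (5, 9).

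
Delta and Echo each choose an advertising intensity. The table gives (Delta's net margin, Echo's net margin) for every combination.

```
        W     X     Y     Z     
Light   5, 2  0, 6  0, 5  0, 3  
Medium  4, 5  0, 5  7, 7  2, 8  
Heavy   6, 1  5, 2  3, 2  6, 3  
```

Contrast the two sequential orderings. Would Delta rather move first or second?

If Delta leads: Echo's best replies are Light→X, Medium→Z, Heavy→Z; Delta's induced payoffs 0, 2, 6; outcome (Heavy, Z), payoffs (6, 3).
If Echo leads: Delta's best replies are W→Heavy, X→Heavy, Y→Medium, Z→Heavy; Echo's induced payoffs 1, 2, 7, 3; outcome (Medium, Y), payoffs (7, 7).
Delta gets 6 moving first and 7 moving second, so Delta prefers to move second.

second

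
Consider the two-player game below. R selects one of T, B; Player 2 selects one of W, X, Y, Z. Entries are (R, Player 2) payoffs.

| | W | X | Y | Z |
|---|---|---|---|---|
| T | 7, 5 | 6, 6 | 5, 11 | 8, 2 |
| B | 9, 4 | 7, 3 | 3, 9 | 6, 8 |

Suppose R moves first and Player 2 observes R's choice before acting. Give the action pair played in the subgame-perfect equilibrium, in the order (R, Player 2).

(T, Y)

Solve by backward induction (R leads).
- T: BR = Y, leader payoff 5.
- B: BR = Y, leader payoff 3.
R's induced payoffs are 5, 3, so R commits to T. Subgame-perfect outcome: (T, Y) with payoffs (5, 11).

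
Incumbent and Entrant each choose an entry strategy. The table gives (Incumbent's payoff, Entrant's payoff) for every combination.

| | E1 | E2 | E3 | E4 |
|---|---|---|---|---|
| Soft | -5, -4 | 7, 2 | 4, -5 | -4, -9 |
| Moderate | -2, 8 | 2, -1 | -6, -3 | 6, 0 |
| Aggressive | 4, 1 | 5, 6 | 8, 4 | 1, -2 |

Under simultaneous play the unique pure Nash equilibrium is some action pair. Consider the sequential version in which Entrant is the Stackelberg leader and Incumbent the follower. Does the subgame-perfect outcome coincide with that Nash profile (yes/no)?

Incumbent best-responds to each possible Entrant move:
- E1: BR = Aggressive, leader payoff 1.
- E2: BR = Soft, leader payoff 2.
- E3: BR = Aggressive, leader payoff 4.
- E4: BR = Moderate, leader payoff 0.
Entrant's induced payoffs are 1, 2, 4, 0, so Entrant commits to E3. Subgame-perfect outcome: (Aggressive, E3) with payoffs (8, 4).
Under simultaneous play:
Incumbent's best replies: E1→Aggressive; E2→Soft; E3→Aggressive; E4→Moderate.
Entrant's best replies: Soft→E2; Moderate→E1; Aggressive→E2.
The unique mutual best reply is (Soft, E2), giving (7, 2).
Sequential outcome (Aggressive, E3) differs from the Nash profile (Soft, E2).

no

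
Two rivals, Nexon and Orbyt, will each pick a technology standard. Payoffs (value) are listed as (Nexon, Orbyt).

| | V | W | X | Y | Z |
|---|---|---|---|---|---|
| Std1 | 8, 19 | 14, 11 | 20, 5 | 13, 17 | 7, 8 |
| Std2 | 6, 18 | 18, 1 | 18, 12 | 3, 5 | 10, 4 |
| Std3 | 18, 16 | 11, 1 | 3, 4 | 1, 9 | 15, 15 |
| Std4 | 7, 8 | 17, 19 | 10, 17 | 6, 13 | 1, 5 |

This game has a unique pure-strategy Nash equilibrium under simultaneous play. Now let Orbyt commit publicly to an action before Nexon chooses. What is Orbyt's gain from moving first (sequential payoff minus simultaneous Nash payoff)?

Solve by backward induction (Orbyt leads).
- V: BR = Std3, leader payoff 16.
- W: BR = Std2, leader payoff 1.
- X: BR = Std1, leader payoff 5.
- Y: BR = Std1, leader payoff 17.
- Z: BR = Std3, leader payoff 15.
Maximizing over 16, 1, 5, 17, 15, Orbyt chooses Y. Subgame-perfect outcome: (Std1, Y) with payoffs (13, 17).
Under simultaneous play:
Nexon's best replies: V→Std3; W→Std2; X→Std1; Y→Std1; Z→Std3.
Orbyt's best replies: Std1→V; Std2→V; Std3→V; Std4→W.
Only (Std3, V) has each player best-responding; Nash payoffs (18, 16).
Orbyt's commitment gain: 17 − 16 = 1.

1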